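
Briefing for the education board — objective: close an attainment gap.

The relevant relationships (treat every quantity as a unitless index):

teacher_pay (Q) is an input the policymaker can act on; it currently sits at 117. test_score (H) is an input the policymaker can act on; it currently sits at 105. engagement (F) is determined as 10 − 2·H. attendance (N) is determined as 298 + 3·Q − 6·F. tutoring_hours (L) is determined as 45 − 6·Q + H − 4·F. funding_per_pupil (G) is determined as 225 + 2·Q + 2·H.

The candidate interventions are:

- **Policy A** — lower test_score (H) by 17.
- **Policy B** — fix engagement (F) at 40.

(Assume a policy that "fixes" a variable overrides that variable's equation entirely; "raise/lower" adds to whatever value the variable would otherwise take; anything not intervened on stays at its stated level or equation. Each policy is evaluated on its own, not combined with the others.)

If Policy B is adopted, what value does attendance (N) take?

409

Policy B (F := 40):
  Q = 117
  H = 105
  F = 40
  N = 298 + 3·117 − 6·40 = 409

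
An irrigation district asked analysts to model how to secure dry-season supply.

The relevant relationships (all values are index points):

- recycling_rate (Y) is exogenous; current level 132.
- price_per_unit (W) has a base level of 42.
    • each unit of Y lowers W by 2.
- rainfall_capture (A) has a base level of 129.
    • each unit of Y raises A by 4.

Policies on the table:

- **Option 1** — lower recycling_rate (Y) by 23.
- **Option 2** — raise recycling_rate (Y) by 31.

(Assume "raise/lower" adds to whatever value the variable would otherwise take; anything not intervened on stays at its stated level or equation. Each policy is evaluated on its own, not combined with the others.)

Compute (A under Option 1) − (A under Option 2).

Option 1 (Y − 23):
  Y = 132 − 23 = 109
  A = 129 + 4·109 = 565
Option 2 (Y + 31):
  Y = 132 + 31 = 163
  A = 129 + 4·163 = 781
A: 565 − 781 = -216

-216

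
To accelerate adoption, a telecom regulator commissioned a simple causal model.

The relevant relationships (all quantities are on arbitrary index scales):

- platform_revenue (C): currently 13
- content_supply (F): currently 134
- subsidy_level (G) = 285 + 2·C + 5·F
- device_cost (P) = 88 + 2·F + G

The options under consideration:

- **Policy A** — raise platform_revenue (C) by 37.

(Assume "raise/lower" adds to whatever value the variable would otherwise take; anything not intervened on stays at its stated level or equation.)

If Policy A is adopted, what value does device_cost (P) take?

1411

Policy A (C + 37):
  C = 13 + 37 = 50
  F = 134
  G = 285 + 2·50 + 5·134 = 1055
  P = 88 + 2·134 + 1055 = 1411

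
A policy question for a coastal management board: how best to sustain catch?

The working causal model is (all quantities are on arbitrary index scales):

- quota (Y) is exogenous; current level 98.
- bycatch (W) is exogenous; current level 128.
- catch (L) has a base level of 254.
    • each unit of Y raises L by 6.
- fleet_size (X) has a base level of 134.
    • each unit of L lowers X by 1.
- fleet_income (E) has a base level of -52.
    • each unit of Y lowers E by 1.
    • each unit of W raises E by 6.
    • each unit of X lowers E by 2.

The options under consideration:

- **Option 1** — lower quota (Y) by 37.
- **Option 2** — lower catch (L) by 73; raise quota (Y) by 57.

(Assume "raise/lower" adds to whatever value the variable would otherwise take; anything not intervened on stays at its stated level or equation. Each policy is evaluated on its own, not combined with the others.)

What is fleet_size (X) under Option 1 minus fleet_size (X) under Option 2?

491

Option 1 (Y − 37):
  Y = 98 − 37 = 61
  L = 254 + 6·61 = 620
  X = 134 − 620 = -486
Option 2 (L − 73, Y + 57):
  Y = 98 + 57 = 155
  L = 254 + 6·155 (−73 from intervention) = 1111
  X = 134 − 1111 = -977
X: -486 − (-977) = 491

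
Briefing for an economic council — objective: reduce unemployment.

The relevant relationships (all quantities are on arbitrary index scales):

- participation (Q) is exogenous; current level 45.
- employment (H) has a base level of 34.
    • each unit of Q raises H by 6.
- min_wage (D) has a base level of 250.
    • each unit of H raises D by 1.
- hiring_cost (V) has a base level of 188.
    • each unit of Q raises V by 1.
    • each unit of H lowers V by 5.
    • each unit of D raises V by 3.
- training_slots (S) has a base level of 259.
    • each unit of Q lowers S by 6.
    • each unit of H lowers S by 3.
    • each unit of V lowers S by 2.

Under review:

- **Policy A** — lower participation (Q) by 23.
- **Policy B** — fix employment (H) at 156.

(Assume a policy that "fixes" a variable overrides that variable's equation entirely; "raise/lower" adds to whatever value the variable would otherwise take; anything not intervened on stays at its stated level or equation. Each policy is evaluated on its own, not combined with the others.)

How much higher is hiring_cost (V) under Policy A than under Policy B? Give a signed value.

Policy A (Q − 23):
  Q = 45 − 23 = 22
  H = 34 + 6·22 = 166
  D = 250 + 166 = 416
  V = 188 + 22 − 5·166 + 3·416 = 628
Policy B (H := 156):
  Q = 45
  H = 156
  D = 250 + 156 = 406
  V = 188 + 45 − 5·156 + 3·406 = 671
V: 628 − 671 = -43

-43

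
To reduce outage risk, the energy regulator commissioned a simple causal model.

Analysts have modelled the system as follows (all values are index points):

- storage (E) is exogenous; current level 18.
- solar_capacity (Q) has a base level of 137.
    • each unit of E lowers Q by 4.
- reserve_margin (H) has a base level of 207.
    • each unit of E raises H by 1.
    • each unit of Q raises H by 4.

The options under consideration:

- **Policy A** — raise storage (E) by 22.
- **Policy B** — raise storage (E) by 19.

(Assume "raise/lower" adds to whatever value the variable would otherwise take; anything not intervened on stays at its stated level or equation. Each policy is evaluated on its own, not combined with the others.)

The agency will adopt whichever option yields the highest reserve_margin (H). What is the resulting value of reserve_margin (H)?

200

Policy A (E + 22):
  E = 18 + 22 = 40
  Q = 137 − 4·40 = -23
  H = 207 + 40 + 4·(-23) = 155
Policy B (E + 19):
  E = 18 + 19 = 37
  Q = 137 − 4·37 = -11
  H = 207 + 37 + 4·(-11) = 200
Comparing — Policy A: H=155, Policy B: H=200. Highest is 200 (Policy B).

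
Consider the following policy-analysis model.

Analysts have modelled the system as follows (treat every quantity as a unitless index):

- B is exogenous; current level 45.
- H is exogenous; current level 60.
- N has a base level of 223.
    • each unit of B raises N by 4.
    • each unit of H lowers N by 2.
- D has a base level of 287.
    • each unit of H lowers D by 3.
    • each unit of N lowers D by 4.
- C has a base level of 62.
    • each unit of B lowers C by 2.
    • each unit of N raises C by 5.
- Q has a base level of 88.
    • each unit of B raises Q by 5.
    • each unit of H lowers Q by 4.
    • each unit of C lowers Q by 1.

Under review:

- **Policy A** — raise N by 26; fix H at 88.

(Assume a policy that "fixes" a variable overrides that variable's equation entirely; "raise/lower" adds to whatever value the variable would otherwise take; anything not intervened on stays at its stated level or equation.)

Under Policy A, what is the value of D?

-989

Policy A (N + 26, H := 88):
  B = 45
  H = 88
  N = 223 + 4·45 − 2·88 (+26 from intervention) = 253
  D = 287 − 3·88 − 4·253 = -989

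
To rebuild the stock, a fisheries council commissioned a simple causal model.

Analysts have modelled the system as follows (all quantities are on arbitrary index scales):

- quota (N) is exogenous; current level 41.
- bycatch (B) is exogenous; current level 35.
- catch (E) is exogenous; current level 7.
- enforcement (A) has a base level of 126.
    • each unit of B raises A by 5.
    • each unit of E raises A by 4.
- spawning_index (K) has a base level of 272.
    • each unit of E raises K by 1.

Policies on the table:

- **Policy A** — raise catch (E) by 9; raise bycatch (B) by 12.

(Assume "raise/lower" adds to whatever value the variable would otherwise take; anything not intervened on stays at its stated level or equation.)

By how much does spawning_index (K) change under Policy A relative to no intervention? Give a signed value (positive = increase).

Baseline:
  E = 7
  K = 272 + 7 = 279
Policy A (E + 9, B + 12):
  E = 7 + 9 = 16
  K = 272 + 16 = 288
Change in K: 288 − 279 = 9

9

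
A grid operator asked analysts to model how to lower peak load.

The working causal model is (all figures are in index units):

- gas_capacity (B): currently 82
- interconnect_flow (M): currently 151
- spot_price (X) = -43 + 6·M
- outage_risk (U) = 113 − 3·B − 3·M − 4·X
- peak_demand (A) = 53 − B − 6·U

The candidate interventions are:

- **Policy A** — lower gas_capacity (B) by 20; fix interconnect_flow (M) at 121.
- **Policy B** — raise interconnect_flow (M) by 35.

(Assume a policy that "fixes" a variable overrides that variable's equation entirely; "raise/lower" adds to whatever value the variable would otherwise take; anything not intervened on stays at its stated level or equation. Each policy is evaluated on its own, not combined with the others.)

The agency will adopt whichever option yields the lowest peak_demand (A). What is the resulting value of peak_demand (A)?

18999

Policy A (B − 20, M := 121):
  B = 82 − 20 = 62
  M = 121
  X = -43 + 6·121 = 683
  U = 113 − 3·62 − 3·121 − 4·683 = -3168
  A = 53 − 62 − 6·(-3168) = 18999
Policy B (M + 35):
  B = 82
  M = 151 + 35 = 186
  X = -43 + 6·186 = 1073
  U = 113 − 3·82 − 3·186 − 4·1073 = -4983
  A = 53 − 82 − 6·(-4983) = 29869
Comparing — Policy A: A=18999, Policy B: A=29869. Lowest is 18999 (Policy A).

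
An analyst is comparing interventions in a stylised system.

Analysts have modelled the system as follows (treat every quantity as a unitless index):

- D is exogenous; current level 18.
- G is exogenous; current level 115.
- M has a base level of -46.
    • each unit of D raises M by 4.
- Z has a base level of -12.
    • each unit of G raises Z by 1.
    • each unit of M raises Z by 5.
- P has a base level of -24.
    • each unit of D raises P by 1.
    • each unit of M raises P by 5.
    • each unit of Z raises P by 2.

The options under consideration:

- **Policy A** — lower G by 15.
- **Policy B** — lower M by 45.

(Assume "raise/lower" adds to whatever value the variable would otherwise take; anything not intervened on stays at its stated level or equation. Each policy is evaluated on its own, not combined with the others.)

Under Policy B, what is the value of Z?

8

Policy B (M − 45):
  D = 18
  G = 115
  M = -46 + 4·18 (−45 from intervention) = -19
  Z = -12 + 115 + 5·(-19) = 8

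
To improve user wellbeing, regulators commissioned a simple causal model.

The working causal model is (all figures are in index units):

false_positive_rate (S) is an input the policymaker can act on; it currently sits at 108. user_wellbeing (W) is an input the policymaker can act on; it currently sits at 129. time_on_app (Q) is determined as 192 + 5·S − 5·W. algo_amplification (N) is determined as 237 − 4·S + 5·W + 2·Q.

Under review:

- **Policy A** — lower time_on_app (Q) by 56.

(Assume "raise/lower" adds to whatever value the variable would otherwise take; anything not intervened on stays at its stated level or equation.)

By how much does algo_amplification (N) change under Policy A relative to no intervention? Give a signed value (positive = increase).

-112

Baseline:
  S = 108
  W = 129
  Q = 192 + 5·108 − 5·129 = 87
  N = 237 − 4·108 + 5·129 + 2·87 = 624
Policy A (Q − 56):
  S = 108
  W = 129
  Q = 192 + 5·108 − 5·129 (−56 from intervention) = 31
  N = 237 − 4·108 + 5·129 + 2·31 = 512
Change in N: 512 − 624 = -112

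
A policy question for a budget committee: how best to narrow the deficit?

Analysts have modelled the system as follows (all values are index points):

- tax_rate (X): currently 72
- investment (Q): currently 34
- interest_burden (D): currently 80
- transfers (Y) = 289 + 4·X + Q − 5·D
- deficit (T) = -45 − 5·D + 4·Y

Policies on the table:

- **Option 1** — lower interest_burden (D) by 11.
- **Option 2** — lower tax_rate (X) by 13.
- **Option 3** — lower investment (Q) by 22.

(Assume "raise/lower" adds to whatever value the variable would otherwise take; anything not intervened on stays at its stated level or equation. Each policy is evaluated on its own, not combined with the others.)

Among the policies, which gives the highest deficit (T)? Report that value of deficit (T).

674

Option 1 (D − 11):
  X = 72
  Q = 34
  D = 80 − 11 = 69
  Y = 289 + 4·72 + 34 − 5·69 = 266
  T = -45 − 5·69 + 4·266 = 674
Option 2 (X − 13):
  X = 72 − 13 = 59
  Q = 34
  D = 80
  Y = 289 + 4·59 + 34 − 5·80 = 159
  T = -45 − 5·80 + 4·159 = 191
Option 3 (Q − 22):
  X = 72
  Q = 34 − 22 = 12
  D = 80
  Y = 289 + 4·72 + 12 − 5·80 = 189
  T = -45 − 5·80 + 4·189 = 311
Comparing — Option 1: T=674, Option 2: T=191, Option 3: T=311. Highest is 674 (Option 1).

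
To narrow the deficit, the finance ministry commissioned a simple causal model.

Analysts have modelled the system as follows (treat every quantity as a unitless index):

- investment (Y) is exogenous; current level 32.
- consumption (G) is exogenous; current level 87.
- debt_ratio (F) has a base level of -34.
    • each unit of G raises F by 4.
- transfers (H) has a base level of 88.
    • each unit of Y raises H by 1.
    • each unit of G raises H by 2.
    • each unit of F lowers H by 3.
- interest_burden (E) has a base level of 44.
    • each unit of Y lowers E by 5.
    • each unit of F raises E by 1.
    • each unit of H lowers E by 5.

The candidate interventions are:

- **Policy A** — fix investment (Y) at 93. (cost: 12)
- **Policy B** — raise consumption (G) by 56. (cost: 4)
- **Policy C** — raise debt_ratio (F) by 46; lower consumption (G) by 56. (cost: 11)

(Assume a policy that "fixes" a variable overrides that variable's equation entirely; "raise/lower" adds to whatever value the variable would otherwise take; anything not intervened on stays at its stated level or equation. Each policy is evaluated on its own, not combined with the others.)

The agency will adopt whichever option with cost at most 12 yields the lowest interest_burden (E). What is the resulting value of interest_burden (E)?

1150

Policy A (Y := 93):
  Y = 93
  G = 87
  F = -34 + 4·87 = 314
  H = 88 + 93 + 2·87 − 3·314 = -587
  E = 44 − 5·93 + 314 − 5·(-587) = 2828
Policy B (G + 56):
  Y = 32
  G = 87 + 56 = 143
  F = -34 + 4·143 = 538
  H = 88 + 32 + 2·143 − 3·538 = -1208
  E = 44 − 5·32 + 538 − 5·(-1208) = 6462
Policy C (F + 46, G − 56):
  Y = 32
  G = 87 − 56 = 31
  F = -34 + 4·31 (+46 from intervention) = 136
  H = 88 + 32 + 2·31 − 3·136 = -226
  E = 44 − 5·32 + 136 − 5·(-226) = 1150
Comparing — Policy A: E=2828, Policy B: E=6462, Policy C: E=1150. Lowest is 1150 (Policy C).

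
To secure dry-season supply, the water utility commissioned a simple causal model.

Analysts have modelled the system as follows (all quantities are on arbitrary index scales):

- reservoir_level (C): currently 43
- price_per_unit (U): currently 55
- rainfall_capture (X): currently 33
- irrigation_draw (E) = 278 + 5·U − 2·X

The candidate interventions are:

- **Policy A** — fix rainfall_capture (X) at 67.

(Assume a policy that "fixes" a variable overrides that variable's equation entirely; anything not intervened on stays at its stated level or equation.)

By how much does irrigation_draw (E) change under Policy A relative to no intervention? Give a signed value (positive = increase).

Baseline:
  U = 55
  X = 33
  E = 278 + 5·55 − 2·33 = 487
Policy A (X := 67):
  U = 55
  X = 67
  E = 278 + 5·55 − 2·67 = 419
Change in E: 419 − 487 = -68

-68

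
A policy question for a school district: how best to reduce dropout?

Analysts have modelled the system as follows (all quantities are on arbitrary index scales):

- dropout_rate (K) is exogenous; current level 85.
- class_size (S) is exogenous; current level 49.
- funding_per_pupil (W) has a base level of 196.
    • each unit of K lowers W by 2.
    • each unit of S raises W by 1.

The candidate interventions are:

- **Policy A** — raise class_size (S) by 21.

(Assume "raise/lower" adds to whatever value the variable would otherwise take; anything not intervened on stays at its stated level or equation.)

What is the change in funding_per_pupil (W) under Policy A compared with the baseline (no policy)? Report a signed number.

21

Baseline:
  K = 85
  S = 49
  W = 196 − 2·85 + 49 = 75
Policy A (S + 21):
  K = 85
  S = 49 + 21 = 70
  W = 196 − 2·85 + 70 = 96
Change in W: 96 − 75 = 21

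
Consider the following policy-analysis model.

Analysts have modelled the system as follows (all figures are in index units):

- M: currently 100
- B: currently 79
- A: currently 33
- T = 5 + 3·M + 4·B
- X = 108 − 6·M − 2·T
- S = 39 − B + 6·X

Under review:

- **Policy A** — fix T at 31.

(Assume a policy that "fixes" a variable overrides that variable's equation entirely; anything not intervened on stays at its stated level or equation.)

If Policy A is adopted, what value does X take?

Policy A (T := 31):
  M = 100
  B = 79
  T = 31
  X = 108 − 6·100 − 2·31 = -554

-554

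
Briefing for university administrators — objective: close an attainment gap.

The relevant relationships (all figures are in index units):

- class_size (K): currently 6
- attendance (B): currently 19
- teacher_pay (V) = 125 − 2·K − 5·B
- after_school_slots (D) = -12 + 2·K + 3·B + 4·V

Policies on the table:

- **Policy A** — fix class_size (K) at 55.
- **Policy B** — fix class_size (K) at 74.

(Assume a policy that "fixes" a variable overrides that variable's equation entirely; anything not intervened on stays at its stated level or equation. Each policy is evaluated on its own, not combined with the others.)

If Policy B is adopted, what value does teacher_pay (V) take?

Policy B (K := 74):
  K = 74
  B = 19
  V = 125 − 2·74 − 5·19 = -118

-118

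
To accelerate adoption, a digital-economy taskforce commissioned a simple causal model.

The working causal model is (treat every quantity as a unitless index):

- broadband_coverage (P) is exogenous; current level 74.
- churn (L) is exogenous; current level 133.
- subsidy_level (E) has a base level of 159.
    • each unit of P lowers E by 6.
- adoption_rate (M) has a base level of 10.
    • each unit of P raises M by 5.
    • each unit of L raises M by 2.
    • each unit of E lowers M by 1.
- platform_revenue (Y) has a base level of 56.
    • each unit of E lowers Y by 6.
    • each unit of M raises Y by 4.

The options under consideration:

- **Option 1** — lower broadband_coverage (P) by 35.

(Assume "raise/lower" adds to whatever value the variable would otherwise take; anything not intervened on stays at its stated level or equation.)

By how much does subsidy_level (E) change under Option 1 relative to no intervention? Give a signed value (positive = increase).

210

Baseline:
  P = 74
  E = 159 − 6·74 = -285
Option 1 (P − 35):
  P = 74 − 35 = 39
  E = 159 − 6·39 = -75
Change in E: -75 − (-285) = 210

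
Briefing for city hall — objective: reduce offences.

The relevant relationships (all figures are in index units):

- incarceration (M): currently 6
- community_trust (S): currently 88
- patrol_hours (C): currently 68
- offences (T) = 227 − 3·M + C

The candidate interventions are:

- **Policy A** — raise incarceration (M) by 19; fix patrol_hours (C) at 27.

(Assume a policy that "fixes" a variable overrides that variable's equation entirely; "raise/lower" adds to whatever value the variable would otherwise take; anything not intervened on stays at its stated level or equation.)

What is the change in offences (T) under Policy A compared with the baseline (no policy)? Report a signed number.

Baseline:
  M = 6
  C = 68
  T = 227 − 3·6 + 68 = 277
Policy A (M + 19, C := 27):
  M = 6 + 19 = 25
  C = 27
  T = 227 − 3·25 + 27 = 179
Change in T: 179 − 277 = -98

-98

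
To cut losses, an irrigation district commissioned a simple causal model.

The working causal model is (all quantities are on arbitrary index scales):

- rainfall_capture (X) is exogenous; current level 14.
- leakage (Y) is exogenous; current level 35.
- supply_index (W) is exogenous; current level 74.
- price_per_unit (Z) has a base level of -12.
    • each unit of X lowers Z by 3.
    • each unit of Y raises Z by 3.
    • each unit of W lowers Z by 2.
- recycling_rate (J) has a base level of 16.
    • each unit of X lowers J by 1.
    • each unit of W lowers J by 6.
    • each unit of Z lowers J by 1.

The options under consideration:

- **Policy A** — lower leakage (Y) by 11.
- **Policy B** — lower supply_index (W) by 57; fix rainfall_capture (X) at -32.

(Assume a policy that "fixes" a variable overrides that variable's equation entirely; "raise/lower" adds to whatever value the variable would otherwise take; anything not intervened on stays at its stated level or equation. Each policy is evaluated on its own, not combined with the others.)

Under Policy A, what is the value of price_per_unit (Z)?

-130

Policy A (Y − 11):
  X = 14
  Y = 35 − 11 = 24
  W = 74
  Z = -12 − 3·14 + 3·24 − 2·74 = -130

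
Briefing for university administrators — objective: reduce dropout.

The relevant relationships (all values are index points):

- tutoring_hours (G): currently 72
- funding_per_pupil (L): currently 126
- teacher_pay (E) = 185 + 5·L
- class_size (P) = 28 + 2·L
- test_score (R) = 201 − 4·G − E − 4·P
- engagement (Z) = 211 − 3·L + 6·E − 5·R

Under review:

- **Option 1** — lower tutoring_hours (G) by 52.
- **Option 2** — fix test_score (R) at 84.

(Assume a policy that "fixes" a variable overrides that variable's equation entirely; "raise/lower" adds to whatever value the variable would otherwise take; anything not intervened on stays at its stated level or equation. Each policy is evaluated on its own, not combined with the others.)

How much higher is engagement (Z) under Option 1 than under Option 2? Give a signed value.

Option 1 (G − 52):
  G = 72 − 52 = 20
  L = 126
  E = 185 + 5·126 = 815
  P = 28 + 2·126 = 280
  R = 201 − 4·20 − 815 − 4·280 = -1814
  Z = 211 − 3·126 + 6·815 − 5·(-1814) = 13793
Option 2 (R := 84):
  G = 72
  L = 126
  E = 185 + 5·126 = 815
  P = 28 + 2·126 = 280
  R = 84
  Z = 211 − 3·126 + 6·815 − 5·84 = 4303
Z: 13793 − 4303 = 9490

9490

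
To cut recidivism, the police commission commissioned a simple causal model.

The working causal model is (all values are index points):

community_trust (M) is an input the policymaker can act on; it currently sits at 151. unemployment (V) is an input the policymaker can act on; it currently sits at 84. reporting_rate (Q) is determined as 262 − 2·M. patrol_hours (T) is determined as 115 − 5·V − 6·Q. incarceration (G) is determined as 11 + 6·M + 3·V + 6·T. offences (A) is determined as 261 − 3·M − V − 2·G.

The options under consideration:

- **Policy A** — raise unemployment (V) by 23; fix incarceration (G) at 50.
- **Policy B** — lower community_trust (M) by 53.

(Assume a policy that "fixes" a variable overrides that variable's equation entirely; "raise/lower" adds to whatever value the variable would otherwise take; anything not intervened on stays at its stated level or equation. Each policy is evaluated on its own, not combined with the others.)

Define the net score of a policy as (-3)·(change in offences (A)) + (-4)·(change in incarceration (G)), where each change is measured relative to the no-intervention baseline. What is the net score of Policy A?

Baseline:
  M = 151
  V = 84
  Q = 262 − 2·151 = -40
  T = 115 − 5·84 − 6·(-40) = -65
  G = 11 + 6·151 + 3·84 + 6·(-65) = 779
  A = 261 − 3·151 − 84 − 2·779 = -1834
Policy A (V + 23, G := 50):
  M = 151
  V = 84 + 23 = 107
  Q = 262 − 2·151 = -40
  T = 115 − 5·107 − 6·(-40) = -180
  G = 50
  A = 261 − 3·151 − 107 − 2·50 = -399
ΔA = -399 − (-1834) = 1435; ΔG = 50 − 779 = -729
Score = (-3)·1435 + (-4)·(-729) = -1389

-1389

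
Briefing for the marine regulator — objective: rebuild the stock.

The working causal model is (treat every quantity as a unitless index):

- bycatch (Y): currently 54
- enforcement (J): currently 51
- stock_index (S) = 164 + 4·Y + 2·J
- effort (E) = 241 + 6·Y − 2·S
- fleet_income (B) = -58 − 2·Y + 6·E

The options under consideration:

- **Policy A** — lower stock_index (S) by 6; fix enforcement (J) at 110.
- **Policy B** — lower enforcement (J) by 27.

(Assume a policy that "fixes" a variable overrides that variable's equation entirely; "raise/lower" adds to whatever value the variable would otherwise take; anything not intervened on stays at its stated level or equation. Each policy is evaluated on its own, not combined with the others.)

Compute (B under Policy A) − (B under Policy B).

-1992

Policy A (S − 6, J := 110):
  Y = 54
  J = 110
  S = 164 + 4·54 + 2·110 (−6 from intervention) = 594
  E = 241 + 6·54 − 2·594 = -623
  B = -58 − 2·54 + 6·(-623) = -3904
Policy B (J − 27):
  Y = 54
  J = 51 − 27 = 24
  S = 164 + 4·54 + 2·24 = 428
  E = 241 + 6·54 − 2·428 = -291
  B = -58 − 2·54 + 6·(-291) = -1912
B: -3904 − (-1912) = -1992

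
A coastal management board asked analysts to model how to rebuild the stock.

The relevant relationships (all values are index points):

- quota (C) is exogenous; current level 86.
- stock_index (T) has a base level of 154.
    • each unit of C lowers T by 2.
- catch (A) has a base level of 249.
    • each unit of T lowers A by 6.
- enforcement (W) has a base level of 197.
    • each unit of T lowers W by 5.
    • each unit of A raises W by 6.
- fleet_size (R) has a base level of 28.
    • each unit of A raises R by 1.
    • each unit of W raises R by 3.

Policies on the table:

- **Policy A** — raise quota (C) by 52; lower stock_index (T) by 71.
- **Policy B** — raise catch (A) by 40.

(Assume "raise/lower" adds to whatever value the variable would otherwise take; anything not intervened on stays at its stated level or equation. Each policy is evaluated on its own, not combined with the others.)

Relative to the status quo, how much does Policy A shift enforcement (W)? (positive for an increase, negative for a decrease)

7175

Baseline:
  C = 86
  T = 154 − 2·86 = -18
  A = 249 − 6·(-18) = 357
  W = 197 − 5·(-18) + 6·357 = 2429
Policy A (C + 52, T − 71):
  C = 86 + 52 = 138
  T = 154 − 2·138 (−71 from intervention) = -193
  A = 249 − 6·(-193) = 1407
  W = 197 − 5·(-193) + 6·1407 = 9604
Change in W: 9604 − 2429 = 7175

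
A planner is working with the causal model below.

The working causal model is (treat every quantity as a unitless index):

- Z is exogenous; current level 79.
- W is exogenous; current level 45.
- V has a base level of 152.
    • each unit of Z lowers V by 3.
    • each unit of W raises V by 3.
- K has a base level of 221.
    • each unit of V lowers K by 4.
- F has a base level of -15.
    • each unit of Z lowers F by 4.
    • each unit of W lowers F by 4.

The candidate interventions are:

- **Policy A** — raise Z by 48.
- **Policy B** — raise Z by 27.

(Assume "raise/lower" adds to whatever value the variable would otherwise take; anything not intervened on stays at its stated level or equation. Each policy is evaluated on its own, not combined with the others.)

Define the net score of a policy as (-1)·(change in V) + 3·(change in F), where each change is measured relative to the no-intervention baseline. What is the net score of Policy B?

-243

Baseline:
  Z = 79
  W = 45
  V = 152 − 3·79 + 3·45 = 50
  F = -15 − 4·79 − 4·45 = -511
Policy B (Z + 27):
  Z = 79 + 27 = 106
  W = 45
  V = 152 − 3·106 + 3·45 = -31
  F = -15 − 4·106 − 4·45 = -619
ΔV = -31 − 50 = -81; ΔF = -619 − (-511) = -108
Score = (-1)·(-81) + 3·(-108) = -243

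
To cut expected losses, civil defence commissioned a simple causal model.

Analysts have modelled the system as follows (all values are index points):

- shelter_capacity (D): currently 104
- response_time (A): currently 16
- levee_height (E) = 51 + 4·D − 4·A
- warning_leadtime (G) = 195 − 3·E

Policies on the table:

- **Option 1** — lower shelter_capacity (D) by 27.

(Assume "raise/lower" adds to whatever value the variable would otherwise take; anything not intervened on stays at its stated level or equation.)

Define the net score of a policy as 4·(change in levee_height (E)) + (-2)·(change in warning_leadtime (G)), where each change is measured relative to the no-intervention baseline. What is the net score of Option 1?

-1080

Baseline:
  D = 104
  A = 16
  E = 51 + 4·104 − 4·16 = 403
  G = 195 − 3·403 = -1014
Option 1 (D − 27):
  D = 104 − 27 = 77
  A = 16
  E = 51 + 4·77 − 4·16 = 295
  G = 195 − 3·295 = -690
ΔE = 295 − 403 = -108; ΔG = -690 − (-1014) = 324
Score = 4·(-108) + (-2)·324 = -1080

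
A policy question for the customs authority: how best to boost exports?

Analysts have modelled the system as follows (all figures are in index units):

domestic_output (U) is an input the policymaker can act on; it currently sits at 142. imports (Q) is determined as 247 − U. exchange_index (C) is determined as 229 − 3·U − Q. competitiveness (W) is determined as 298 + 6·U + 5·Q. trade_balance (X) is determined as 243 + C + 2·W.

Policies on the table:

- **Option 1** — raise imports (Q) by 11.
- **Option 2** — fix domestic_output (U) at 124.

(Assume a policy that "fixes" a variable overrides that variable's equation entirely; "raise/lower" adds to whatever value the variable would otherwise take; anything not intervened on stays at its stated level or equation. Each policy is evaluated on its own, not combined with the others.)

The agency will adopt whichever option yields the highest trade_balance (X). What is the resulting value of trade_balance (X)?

3390

Option 1 (Q + 11):
  U = 142
  Q = 247 − 142 (+11 from intervention) = 116
  C = 229 − 3·142 − 116 = -313
  W = 298 + 6·142 + 5·116 = 1730
  X = 243 + (-313) + 2·1730 = 3390
Option 2 (U := 124):
  U = 124
  Q = 247 − 124 = 123
  C = 229 − 3·124 − 123 = -266
  W = 298 + 6·124 + 5·123 = 1657
  X = 243 + (-266) + 2·1657 = 3291
Comparing — Option 1: X=3390, Option 2: X=3291. Highest is 3390 (Option 1).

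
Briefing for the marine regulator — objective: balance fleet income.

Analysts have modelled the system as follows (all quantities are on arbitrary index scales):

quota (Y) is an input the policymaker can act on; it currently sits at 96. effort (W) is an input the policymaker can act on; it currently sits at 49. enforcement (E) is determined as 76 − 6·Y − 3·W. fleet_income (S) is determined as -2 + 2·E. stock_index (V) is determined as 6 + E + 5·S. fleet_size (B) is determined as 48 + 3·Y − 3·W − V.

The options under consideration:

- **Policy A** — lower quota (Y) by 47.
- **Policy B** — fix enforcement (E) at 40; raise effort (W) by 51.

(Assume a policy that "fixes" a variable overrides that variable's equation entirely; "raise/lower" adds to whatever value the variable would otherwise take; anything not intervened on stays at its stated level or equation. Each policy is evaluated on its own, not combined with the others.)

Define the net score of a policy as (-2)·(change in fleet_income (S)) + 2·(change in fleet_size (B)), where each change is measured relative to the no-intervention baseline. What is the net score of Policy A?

-7614

Baseline:
  Y = 96
  W = 49
  E = 76 − 6·96 − 3·49 = -647
  S = -2 + 2·(-647) = -1296
  V = 6 + (-647) + 5·(-1296) = -7121
  B = 48 + 3·96 − 3·49 − (-7121) = 7310
Policy A (Y − 47):
  Y = 96 − 47 = 49
  W = 49
  E = 76 − 6·49 − 3·49 = -365
  S = -2 + 2·(-365) = -732
  V = 6 + (-365) + 5·(-732) = -4019
  B = 48 + 3·49 − 3·49 − (-4019) = 4067
ΔS = -732 − (-1296) = 564; ΔB = 4067 − 7310 = -3243
Score = (-2)·564 + 2·(-3243) = -7614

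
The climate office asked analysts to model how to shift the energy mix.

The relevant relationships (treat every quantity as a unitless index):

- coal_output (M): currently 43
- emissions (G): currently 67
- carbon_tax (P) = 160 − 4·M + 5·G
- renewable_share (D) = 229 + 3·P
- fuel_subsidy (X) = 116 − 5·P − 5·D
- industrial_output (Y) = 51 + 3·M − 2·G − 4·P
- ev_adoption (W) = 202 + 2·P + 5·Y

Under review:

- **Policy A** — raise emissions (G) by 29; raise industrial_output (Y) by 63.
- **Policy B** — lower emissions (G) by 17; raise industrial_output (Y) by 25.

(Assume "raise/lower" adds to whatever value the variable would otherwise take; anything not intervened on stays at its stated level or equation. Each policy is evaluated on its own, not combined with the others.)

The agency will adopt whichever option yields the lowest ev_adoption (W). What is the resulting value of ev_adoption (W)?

Policy A (G + 29, Y + 63):
  M = 43
  G = 67 + 29 = 96
  P = 160 − 4·43 + 5·96 = 468
  Y = 51 + 3·43 − 2·96 − 4·468 (+63 from intervention) = -1821
  W = 202 + 2·468 + 5·(-1821) = -7967
Policy B (G − 17, Y + 25):
  M = 43
  G = 67 − 17 = 50
  P = 160 − 4·43 + 5·50 = 238
  Y = 51 + 3·43 − 2·50 − 4·238 (+25 from intervention) = -847
  W = 202 + 2·238 + 5·(-847) = -3557
Comparing — Policy A: W=-7967, Policy B: W=-3557. Lowest is -7967 (Policy A).

-7967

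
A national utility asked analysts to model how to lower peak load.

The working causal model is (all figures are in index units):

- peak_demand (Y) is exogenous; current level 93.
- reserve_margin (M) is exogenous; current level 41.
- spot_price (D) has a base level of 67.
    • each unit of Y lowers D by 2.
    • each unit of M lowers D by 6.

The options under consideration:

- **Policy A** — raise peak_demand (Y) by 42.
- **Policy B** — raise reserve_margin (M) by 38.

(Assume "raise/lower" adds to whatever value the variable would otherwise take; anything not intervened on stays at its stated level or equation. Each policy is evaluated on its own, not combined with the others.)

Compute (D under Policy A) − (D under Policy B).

Policy A (Y + 42):
  Y = 93 + 42 = 135
  M = 41
  D = 67 − 2·135 − 6·41 = -449
Policy B (M + 38):
  Y = 93
  M = 41 + 38 = 79
  D = 67 − 2·93 − 6·79 = -593
D: -449 − (-593) = 144

144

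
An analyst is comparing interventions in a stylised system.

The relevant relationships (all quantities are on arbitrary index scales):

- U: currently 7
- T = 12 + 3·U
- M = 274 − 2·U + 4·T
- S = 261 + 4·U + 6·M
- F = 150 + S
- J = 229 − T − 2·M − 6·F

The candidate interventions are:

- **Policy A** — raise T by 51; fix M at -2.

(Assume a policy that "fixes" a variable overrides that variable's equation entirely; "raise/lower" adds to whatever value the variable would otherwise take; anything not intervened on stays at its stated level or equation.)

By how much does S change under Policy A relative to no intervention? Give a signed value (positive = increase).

-2364

Baseline:
  U = 7
  T = 12 + 3·7 = 33
  M = 274 − 2·7 + 4·33 = 392
  S = 261 + 4·7 + 6·392 = 2641
Policy A (T + 51, M := -2):
  U = 7
  T = 12 + 3·7 (+51 from intervention) = 84
  M = -2
  S = 261 + 4·7 + 6·(-2) = 277
Change in S: 277 − 2641 = -2364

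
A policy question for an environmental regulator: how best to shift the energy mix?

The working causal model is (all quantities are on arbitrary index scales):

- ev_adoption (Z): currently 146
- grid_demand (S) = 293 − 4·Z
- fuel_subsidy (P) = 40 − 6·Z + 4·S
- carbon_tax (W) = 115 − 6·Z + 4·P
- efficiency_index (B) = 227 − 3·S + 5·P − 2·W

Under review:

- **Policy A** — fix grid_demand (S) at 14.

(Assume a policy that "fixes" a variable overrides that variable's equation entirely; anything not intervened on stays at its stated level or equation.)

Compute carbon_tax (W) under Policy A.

Policy A (S := 14):
  Z = 146
  S = 14
  P = 40 − 6·146 + 4·14 = -780
  W = 115 − 6·146 + 4·(-780) = -3881

-3881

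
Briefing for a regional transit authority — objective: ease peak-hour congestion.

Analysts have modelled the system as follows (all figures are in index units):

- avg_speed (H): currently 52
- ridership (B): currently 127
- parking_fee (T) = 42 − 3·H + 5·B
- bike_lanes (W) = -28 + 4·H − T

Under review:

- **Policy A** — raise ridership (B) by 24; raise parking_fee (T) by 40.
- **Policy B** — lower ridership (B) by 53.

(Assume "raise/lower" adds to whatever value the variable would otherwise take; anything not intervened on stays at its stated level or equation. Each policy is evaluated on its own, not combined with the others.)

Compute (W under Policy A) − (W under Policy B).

-425

Policy A (B + 24, T + 40):
  H = 52
  B = 127 + 24 = 151
  T = 42 − 3·52 + 5·151 (+40 from intervention) = 681
  W = -28 + 4·52 − 681 = -501
Policy B (B − 53):
  H = 52
  B = 127 − 53 = 74
  T = 42 − 3·52 + 5·74 = 256
  W = -28 + 4·52 − 256 = -76
W: -501 − (-76) = -425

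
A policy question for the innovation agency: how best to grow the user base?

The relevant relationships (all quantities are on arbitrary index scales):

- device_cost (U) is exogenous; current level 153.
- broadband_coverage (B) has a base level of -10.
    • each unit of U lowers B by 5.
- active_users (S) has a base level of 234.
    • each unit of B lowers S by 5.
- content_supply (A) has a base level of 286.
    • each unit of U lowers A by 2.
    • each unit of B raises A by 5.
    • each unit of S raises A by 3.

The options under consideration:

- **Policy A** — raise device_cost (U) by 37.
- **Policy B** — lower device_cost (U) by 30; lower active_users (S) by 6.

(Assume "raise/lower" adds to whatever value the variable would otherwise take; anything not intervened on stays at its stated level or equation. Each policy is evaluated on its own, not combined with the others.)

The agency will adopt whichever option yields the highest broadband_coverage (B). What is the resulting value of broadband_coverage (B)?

Policy A (U + 37):
  U = 153 + 37 = 190
  B = -10 − 5·190 = -960
Policy B (U − 30, S − 6):
  U = 153 − 30 = 123
  B = -10 − 5·123 = -625
Comparing — Policy A: B=-960, Policy B: B=-625. Highest is -625 (Policy B).

-625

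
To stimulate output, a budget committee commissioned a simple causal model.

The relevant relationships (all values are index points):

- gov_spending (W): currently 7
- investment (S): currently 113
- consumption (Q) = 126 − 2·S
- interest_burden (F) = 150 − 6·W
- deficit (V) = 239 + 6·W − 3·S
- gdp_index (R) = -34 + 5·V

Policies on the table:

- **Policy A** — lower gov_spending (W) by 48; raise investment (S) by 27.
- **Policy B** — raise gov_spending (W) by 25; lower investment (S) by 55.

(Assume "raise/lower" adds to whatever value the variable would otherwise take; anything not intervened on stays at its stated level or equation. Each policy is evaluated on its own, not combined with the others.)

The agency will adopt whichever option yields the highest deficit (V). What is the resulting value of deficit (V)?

257

Policy A (W − 48, S + 27):
  W = 7 − 48 = -41
  S = 113 + 27 = 140
  V = 239 + 6·(-41) − 3·140 = -427
Policy B (W + 25, S − 55):
  W = 7 + 25 = 32
  S = 113 − 55 = 58
  V = 239 + 6·32 − 3·58 = 257
Comparing — Policy A: V=-427, Policy B: V=257. Highest is 257 (Policy B).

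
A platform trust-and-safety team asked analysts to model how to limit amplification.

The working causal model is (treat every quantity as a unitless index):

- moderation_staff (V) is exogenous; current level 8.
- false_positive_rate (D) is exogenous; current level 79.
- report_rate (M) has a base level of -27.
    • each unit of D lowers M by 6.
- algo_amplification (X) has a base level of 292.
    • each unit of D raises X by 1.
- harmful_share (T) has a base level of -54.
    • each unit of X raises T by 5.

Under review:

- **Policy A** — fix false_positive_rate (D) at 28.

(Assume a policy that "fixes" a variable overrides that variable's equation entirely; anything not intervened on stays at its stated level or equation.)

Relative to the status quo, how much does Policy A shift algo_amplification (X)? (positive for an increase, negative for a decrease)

-51

Baseline:
  D = 79
  X = 292 + 79 = 371
Policy A (D := 28):
  D = 28
  X = 292 + 28 = 320
Change in X: 320 − 371 = -51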